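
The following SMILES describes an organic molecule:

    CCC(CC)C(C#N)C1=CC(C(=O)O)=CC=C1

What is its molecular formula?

C14H17NO2

Walk through each heavy atom and fill implicit hydrogens from standard valence (C 4, N 3, O 2, S 2, halogen 1):
  atom 1: C, bond orders sum to 1 (valence 4) → 3 H
  atom 2: C, bond orders sum to 2 (valence 4) → 2 H
  atom 3: C, bond orders sum to 3 (valence 4) → 1 H
  atom 4: C, bond orders sum to 2 (valence 4) → 2 H
  atom 5: C, bond orders sum to 1 (valence 4) → 3 H
  atom 6: C, bond orders sum to 3 (valence 4) → 1 H
  atom 7: C, bond orders sum to 4 (valence 4) → 0 H
  atom 8: N, bond orders sum to 3 (valence 3) → 0 H
  atom 9: C, bond orders sum to 4 (valence 4) → 0 H
  atom 10: C, bond orders sum to 3 (valence 4) → 1 H
  atom 11: C, bond orders sum to 4 (valence 4) → 0 H
  atom 12: C, bond orders sum to 4 (valence 4) → 0 H
  atom 13: O, bond orders sum to 2 (valence 2) → 0 H
  atom 14: O, bond orders sum to 1 (valence 2) → 1 H
  atom 15: C, bond orders sum to 3 (valence 4) → 1 H
  atom 16: C, bond orders sum to 3 (valence 4) → 1 H
  atom 17: C, bond orders sum to 3 (valence 4) → 1 H
Totals → C:14, H:17, N:1, O:2.
In Hill order: C14H17NO2.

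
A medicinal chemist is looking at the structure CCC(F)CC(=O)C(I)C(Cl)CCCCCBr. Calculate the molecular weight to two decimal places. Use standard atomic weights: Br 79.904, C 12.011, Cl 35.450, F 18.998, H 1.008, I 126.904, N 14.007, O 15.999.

First, the molecular formula is C12H20BrClFIO (counting implicit H from valence).
  Br: 1 × 79.904 = 79.904
  C: 12 × 12.011 = 144.132
  Cl: 1 × 35.450 = 35.450
  F: 1 × 18.998 = 18.998
  H: 20 × 1.008 = 20.160
  I: 1 × 126.904 = 126.904
  O: 1 × 15.999 = 15.999
Sum: 1×79.904 + 12×12.011 + 1×35.450 + 1×18.998 + 20×1.008 + 1×126.904 + 1×15.999 = 441.547 → 441.55 g/mol.

441.55 g/mol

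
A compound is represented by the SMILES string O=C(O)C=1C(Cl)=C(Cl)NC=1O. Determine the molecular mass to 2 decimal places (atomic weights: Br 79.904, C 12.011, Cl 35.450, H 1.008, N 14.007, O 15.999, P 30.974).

195.98 g/mol

First, the molecular formula is C5H3Cl2NO3 (counting implicit H from valence).
  C: 5 × 12.011 = 60.055
  Cl: 2 × 35.450 = 70.900
  H: 3 × 1.008 = 3.024
  N: 1 × 14.007 = 14.007
  O: 3 × 15.999 = 47.997
Sum: 5×12.011 + 2×35.450 + 3×1.008 + 1×14.007 + 3×15.999 = 195.983 → 195.98 g/mol.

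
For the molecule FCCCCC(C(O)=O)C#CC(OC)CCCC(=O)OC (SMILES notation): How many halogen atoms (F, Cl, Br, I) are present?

Halogen atoms appear at heavy-atom position 1 (1×F).
Other groups present: 1 alkyne, 1 carboxylic acid, 1 ester, 1 ether.
Halogen count: 1.

1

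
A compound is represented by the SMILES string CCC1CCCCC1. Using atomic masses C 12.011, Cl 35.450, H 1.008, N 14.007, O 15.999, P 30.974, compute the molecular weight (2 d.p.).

112.22 g/mol

First, the molecular formula is C8H16 (counting implicit H from valence).
  C: 8 × 12.011 = 96.088
  H: 16 × 1.008 = 16.128
Sum: 8×12.011 + 16×1.008 = 112.216 → 112.22 g/mol.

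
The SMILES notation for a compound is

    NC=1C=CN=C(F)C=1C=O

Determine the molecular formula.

Walk through each heavy atom and fill implicit hydrogens from standard valence (C 4, N 3, O 2, S 2, halogen 1):
  atom 1: N, bond orders sum to 1 (valence 3) → 2 H
  atom 2: C, bond orders sum to 4 (valence 4) → 0 H
  atom 3: C, bond orders sum to 3 (valence 4) → 1 H
  atom 4: C, bond orders sum to 3 (valence 4) → 1 H
  atom 5: N, bond orders sum to 3 (valence 3) → 0 H
  atom 6: C, bond orders sum to 4 (valence 4) → 0 H
  atom 7: F (halogen, monovalent) → 0 H
  atom 8: C, bond orders sum to 4 (valence 4) → 0 H
  atom 9: C, bond orders sum to 3 (valence 4) → 1 H
  atom 10: O, bond orders sum to 2 (valence 2) → 0 H
Totals → C:6, H:5, F:1, N:2, O:1.
In Hill order: C6H5FN2O.

C6H5FN2O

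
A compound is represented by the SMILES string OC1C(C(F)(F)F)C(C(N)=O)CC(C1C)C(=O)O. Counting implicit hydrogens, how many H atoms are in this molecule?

14

Walk through each heavy atom and fill implicit hydrogens from standard valence (C 4, N 3, O 2, S 2, halogen 1):
  atom 1: O, bond orders sum to 1 (valence 2) → 1 H
  atom 2: C, bond orders sum to 3 (valence 4) → 1 H
  atom 3: C, bond orders sum to 3 (valence 4) → 1 H
  atom 4: C, bond orders sum to 4 (valence 4) → 0 H
  atom 5: F (halogen, monovalent) → 0 H
  atom 6: F (halogen, monovalent) → 0 H
  atom 7: F (halogen, monovalent) → 0 H
  atom 8: C, bond orders sum to 3 (valence 4) → 1 H
  atom 9: C, bond orders sum to 4 (valence 4) → 0 H
  atom 10: N, bond orders sum to 1 (valence 3) → 2 H
  atom 11: O, bond orders sum to 2 (valence 2) → 0 H
  atom 12: C, bond orders sum to 2 (valence 4) → 2 H
  atom 13: C, bond orders sum to 3 (valence 4) → 1 H
  atom 14: C, bond orders sum to 3 (valence 4) → 1 H
  atom 15: C, bond orders sum to 1 (valence 4) → 3 H
  atom 16: C, bond orders sum to 4 (valence 4) → 0 H
  atom 17: O, bond orders sum to 2 (valence 2) → 0 H
  atom 18: O, bond orders sum to 1 (valence 2) → 1 H
Total hydrogens: 14.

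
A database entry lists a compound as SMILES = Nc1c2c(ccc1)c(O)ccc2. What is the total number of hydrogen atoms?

9

Walk through each heavy atom and fill implicit hydrogens from standard valence (C 4, N 3, O 2, S 2, halogen 1); for lowercase aromatic atoms, an aromatic c carries 1 H when it has two neighbours and 0 H with three, and aromatic n carries 0 H:
  atom 1: N, bond orders sum to 1 (valence 3) → 2 H
  atom 2: aromatic c, 3 neighbours → 0 H
  atom 3: aromatic c, 3 neighbours → 0 H
  atom 4: aromatic c, 3 neighbours → 0 H
  atom 5: aromatic c, 2 neighbours → 1 H
  atom 6: aromatic c, 2 neighbours → 1 H
  atom 7: aromatic c, 2 neighbours → 1 H
  atom 8: aromatic c, 3 neighbours → 0 H
  atom 9: O, bond orders sum to 1 (valence 2) → 1 H
  atom 10: aromatic c, 2 neighbours → 1 H
  atom 11: aromatic c, 2 neighbours → 1 H
  atom 12: aromatic c, 2 neighbours → 1 H
Total hydrogens: 9.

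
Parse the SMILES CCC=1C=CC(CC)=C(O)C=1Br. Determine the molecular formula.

Walk through each heavy atom and fill implicit hydrogens from standard valence (C 4, N 3, O 2, S 2, halogen 1):
  atom 1: C, bond orders sum to 1 (valence 4) → 3 H
  atom 2: C, bond orders sum to 2 (valence 4) → 2 H
  atom 3: C, bond orders sum to 4 (valence 4) → 0 H
  atom 4: C, bond orders sum to 3 (valence 4) → 1 H
  atom 5: C, bond orders sum to 3 (valence 4) → 1 H
  atom 6: C, bond orders sum to 4 (valence 4) → 0 H
  atom 7: C, bond orders sum to 2 (valence 4) → 2 H
  atom 8: C, bond orders sum to 1 (valence 4) → 3 H
  atom 9: C, bond orders sum to 4 (valence 4) → 0 H
  atom 10: O, bond orders sum to 1 (valence 2) → 1 H
  atom 11: C, bond orders sum to 4 (valence 4) → 0 H
  atom 12: Br (halogen, monovalent) → 0 H
Totals → C:10, H:13, Br:1, O:1.
In Hill order: C10H13BrO.

C10H13BrO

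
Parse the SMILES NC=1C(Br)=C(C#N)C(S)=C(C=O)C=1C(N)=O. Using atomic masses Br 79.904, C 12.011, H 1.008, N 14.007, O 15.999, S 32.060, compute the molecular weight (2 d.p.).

300.13 g/mol

First, the molecular formula is C9H6BrN3O2S (counting implicit H from valence).
  Br: 1 × 79.904 = 79.904
  C: 9 × 12.011 = 108.099
  H: 6 × 1.008 = 6.048
  N: 3 × 14.007 = 42.021
  O: 2 × 15.999 = 31.998
  S: 1 × 32.060 = 32.060
Sum: 1×79.904 + 9×12.011 + 6×1.008 + 3×14.007 + 2×15.999 + 1×32.060 = 300.130 → 300.13 g/mol.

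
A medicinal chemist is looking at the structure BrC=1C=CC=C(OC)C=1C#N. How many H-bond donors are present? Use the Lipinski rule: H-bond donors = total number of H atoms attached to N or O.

0

Donors: find every N or O and count the H atoms it carries.
  atom 7 (O): bond orders sum to 2 → 0 H
  atom 11 (N): bond orders sum to 3 → 0 H
Lipinski HBD = 0.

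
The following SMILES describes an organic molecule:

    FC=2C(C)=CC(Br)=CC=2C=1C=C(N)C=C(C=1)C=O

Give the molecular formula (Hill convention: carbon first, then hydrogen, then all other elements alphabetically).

Walk through each heavy atom and fill implicit hydrogens from standard valence (C 4, N 3, O 2, S 2, halogen 1):
  atom 1: F (halogen, monovalent) → 0 H
  atom 2: C, bond orders sum to 4 (valence 4) → 0 H
  atom 3: C, bond orders sum to 4 (valence 4) → 0 H
  atom 4: C, bond orders sum to 1 (valence 4) → 3 H
  atom 5: C, bond orders sum to 3 (valence 4) → 1 H
  atom 6: C, bond orders sum to 4 (valence 4) → 0 H
  atom 7: Br (halogen, monovalent) → 0 H
  atom 8: C, bond orders sum to 3 (valence 4) → 1 H
  atom 9: C, bond orders sum to 4 (valence 4) → 0 H
  atom 10: C, bond orders sum to 4 (valence 4) → 0 H
  atom 11: C, bond orders sum to 3 (valence 4) → 1 H
  atom 12: C, bond orders sum to 4 (valence 4) → 0 H
  atom 13: N, bond orders sum to 1 (valence 3) → 2 H
  atom 14: C, bond orders sum to 3 (valence 4) → 1 H
  atom 15: C, bond orders sum to 4 (valence 4) → 0 H
  atom 16: C, bond orders sum to 3 (valence 4) → 1 H
  atom 17: C, bond orders sum to 3 (valence 4) → 1 H
  atom 18: O, bond orders sum to 2 (valence 2) → 0 H
Totals → C:14, H:11, Br:1, F:1, N:1, O:1.

C14H11BrFNO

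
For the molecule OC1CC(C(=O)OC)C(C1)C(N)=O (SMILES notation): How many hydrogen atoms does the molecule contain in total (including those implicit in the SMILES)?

Walk through each heavy atom and fill implicit hydrogens from standard valence (C 4, N 3, O 2, S 2, halogen 1):
  atom 1: O, bond orders sum to 1 (valence 2) → 1 H
  atom 2: C, bond orders sum to 3 (valence 4) → 1 H
  atom 3: C, bond orders sum to 2 (valence 4) → 2 H
  atom 4: C, bond orders sum to 3 (valence 4) → 1 H
  atom 5: C, bond orders sum to 4 (valence 4) → 0 H
  atom 6: O, bond orders sum to 2 (valence 2) → 0 H
  atom 7: O, bond orders sum to 2 (valence 2) → 0 H
  atom 8: C, bond orders sum to 1 (valence 4) → 3 H
  atom 9: C, bond orders sum to 3 (valence 4) → 1 H
  atom 10: C, bond orders sum to 2 (valence 4) → 2 H
  atom 11: C, bond orders sum to 4 (valence 4) → 0 H
  atom 12: N, bond orders sum to 1 (valence 3) → 2 H
  atom 13: O, bond orders sum to 2 (valence 2) → 0 H
Total hydrogens: 13.

13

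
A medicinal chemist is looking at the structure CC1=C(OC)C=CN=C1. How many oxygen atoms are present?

1

Scan the SMILES for O atoms (remember two-letter symbols like Cl and Br are single atoms).
Oxygen count: 1.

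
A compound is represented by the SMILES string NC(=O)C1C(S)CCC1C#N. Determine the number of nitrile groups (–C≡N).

The nitrile motif appears at heavy-atom position 10 in the SMILES.
Other groups present: 1 amide, 1 thiol.
Nitrile count: 1.

1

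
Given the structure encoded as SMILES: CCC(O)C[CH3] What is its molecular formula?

C5H12O

Walk through each heavy atom and fill implicit hydrogens from standard valence (C 4, N 3, O 2, S 2, halogen 1):
  atom 1: C, bond orders sum to 1 (valence 4) → 3 H
  atom 2: C, bond orders sum to 2 (valence 4) → 2 H
  atom 3: C, bond orders sum to 3 (valence 4) → 1 H
  atom 4: O, bond orders sum to 1 (valence 2) → 1 H
  atom 5: C, bond orders sum to 2 (valence 4) → 2 H
  atom 6: C with explicit H count 3
Totals → C:5, H:12, O:1.
In Hill order: C5H12O.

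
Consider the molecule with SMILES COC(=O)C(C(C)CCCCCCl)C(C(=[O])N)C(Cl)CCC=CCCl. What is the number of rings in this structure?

In SMILES, each pair of matching ring-closure digits denotes one ring-closing bond; the number of such bonds equals the number of independent rings.
Ring-closure bonds here: 0.

0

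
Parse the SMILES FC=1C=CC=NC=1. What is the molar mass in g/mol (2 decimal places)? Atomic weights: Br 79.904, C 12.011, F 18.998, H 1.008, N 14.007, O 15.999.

97.09 g/mol

First, the molecular formula is C5H4FN (counting implicit H from valence).
  C: 5 × 12.011 = 60.055
  F: 1 × 18.998 = 18.998
  H: 4 × 1.008 = 4.032
  N: 1 × 14.007 = 14.007
Sum: 5×12.011 + 1×18.998 + 4×1.008 + 1×14.007 = 97.092 → 97.09 g/mol.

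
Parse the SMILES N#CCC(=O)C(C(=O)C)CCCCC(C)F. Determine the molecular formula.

Walk through each heavy atom and fill implicit hydrogens from standard valence (C 4, N 3, O 2, S 2, halogen 1):
  atom 1: N, bond orders sum to 3 (valence 3) → 0 H
  atom 2: C, bond orders sum to 4 (valence 4) → 0 H
  atom 3: C, bond orders sum to 2 (valence 4) → 2 H
  atom 4: C, bond orders sum to 4 (valence 4) → 0 H
  atom 5: O, bond orders sum to 2 (valence 2) → 0 H
  atom 6: C, bond orders sum to 3 (valence 4) → 1 H
  atom 7: C, bond orders sum to 4 (valence 4) → 0 H
  atom 8: O, bond orders sum to 2 (valence 2) → 0 H
  atom 9: C, bond orders sum to 1 (valence 4) → 3 H
  atom 10: C, bond orders sum to 2 (valence 4) → 2 H
  atom 11: C, bond orders sum to 2 (valence 4) → 2 H
  atom 12: C, bond orders sum to 2 (valence 4) → 2 H
  atom 13: C, bond orders sum to 2 (valence 4) → 2 H
  atom 14: C, bond orders sum to 3 (valence 4) → 1 H
  atom 15: C, bond orders sum to 1 (valence 4) → 3 H
  atom 16: F (halogen, monovalent) → 0 H
Totals → C:12, H:18, F:1, N:1, O:2.

C12H18FNO2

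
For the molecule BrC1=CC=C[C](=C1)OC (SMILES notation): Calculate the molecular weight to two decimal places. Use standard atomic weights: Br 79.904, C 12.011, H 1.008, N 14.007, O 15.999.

187.04 g/mol

First, the molecular formula is C7H7BrO (counting implicit H from valence).
  Br: 1 × 79.904 = 79.904
  C: 7 × 12.011 = 84.077
  H: 7 × 1.008 = 7.056
  O: 1 × 15.999 = 15.999
Sum: 1×79.904 + 7×12.011 + 7×1.008 + 1×15.999 = 187.036 → 187.04 g/mol.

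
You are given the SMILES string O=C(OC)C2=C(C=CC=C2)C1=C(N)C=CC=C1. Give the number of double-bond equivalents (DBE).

9

Degree of unsaturation = (number of rings) + (number of π bonds).
Ring closures in the SMILES: 2.
π bonds: 7 double bonds (each 1 DoU) → 7 DoU from unsaturation.
Total DoU = 2 + 7 = 9.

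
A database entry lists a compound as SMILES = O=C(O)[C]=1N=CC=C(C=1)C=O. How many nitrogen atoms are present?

Scan the SMILES for N atoms (remember two-letter symbols like Cl and Br are single atoms).
Nitrogen count: 1.

1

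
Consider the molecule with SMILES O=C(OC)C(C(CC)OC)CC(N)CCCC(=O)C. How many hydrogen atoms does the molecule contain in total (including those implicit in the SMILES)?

Walk through each heavy atom and fill implicit hydrogens from standard valence (C 4, N 3, O 2, S 2, halogen 1):
  atom 1: O, bond orders sum to 2 (valence 2) → 0 H
  atom 2: C, bond orders sum to 4 (valence 4) → 0 H
  atom 3: O, bond orders sum to 2 (valence 2) → 0 H
  atom 4: C, bond orders sum to 1 (valence 4) → 3 H
  atom 5: C, bond orders sum to 3 (valence 4) → 1 H
  atom 6: C, bond orders sum to 3 (valence 4) → 1 H
  atom 7: C, bond orders sum to 2 (valence 4) → 2 H
  atom 8: C, bond orders sum to 1 (valence 4) → 3 H
  atom 9: O, bond orders sum to 2 (valence 2) → 0 H
  atom 10: C, bond orders sum to 1 (valence 4) → 3 H
  atom 11: C, bond orders sum to 2 (valence 4) → 2 H
  atom 12: C, bond orders sum to 3 (valence 4) → 1 H
  atom 13: N, bond orders sum to 1 (valence 3) → 2 H
  atom 14: C, bond orders sum to 2 (valence 4) → 2 H
  atom 15: C, bond orders sum to 2 (valence 4) → 2 H
  atom 16: C, bond orders sum to 2 (valence 4) → 2 H
  atom 17: C, bond orders sum to 4 (valence 4) → 0 H
  atom 18: O, bond orders sum to 2 (valence 2) → 0 H
  atom 19: C, bond orders sum to 1 (valence 4) → 3 H
Total hydrogens: 27.

27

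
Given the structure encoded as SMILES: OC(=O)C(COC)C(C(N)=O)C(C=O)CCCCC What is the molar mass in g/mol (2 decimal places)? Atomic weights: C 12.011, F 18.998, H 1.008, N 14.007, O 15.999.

273.33 g/mol

First, the molecular formula is C13H23NO5 (counting implicit H from valence).
  C: 13 × 12.011 = 156.143
  H: 23 × 1.008 = 23.184
  N: 1 × 14.007 = 14.007
  O: 5 × 15.999 = 79.995
Sum: 13×12.011 + 23×1.008 + 1×14.007 + 5×15.999 = 273.329 → 273.33 g/mol.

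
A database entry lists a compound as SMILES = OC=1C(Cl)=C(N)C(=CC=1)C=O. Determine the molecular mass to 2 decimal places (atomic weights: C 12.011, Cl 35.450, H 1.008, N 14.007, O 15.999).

First, the molecular formula is C7H6ClNO2 (counting implicit H from valence).
  C: 7 × 12.011 = 84.077
  Cl: 1 × 35.450 = 35.450
  H: 6 × 1.008 = 6.048
  N: 1 × 14.007 = 14.007
  O: 2 × 15.999 = 31.998
Sum: 7×12.011 + 1×35.450 + 6×1.008 + 1×14.007 + 2×15.999 = 171.580 → 171.58 g/mol.

171.58 g/mol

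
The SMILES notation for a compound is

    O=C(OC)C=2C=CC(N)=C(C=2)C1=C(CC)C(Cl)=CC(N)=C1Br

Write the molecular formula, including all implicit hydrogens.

C16H16BrClN2O2

Walk through each heavy atom and fill implicit hydrogens from standard valence (C 4, N 3, O 2, S 2, halogen 1):
  atom 1: O, bond orders sum to 2 (valence 2) → 0 H
  atom 2: C, bond orders sum to 4 (valence 4) → 0 H
  atom 3: O, bond orders sum to 2 (valence 2) → 0 H
  atom 4: C, bond orders sum to 1 (valence 4) → 3 H
  atom 5: C, bond orders sum to 4 (valence 4) → 0 H
  atom 6: C, bond orders sum to 3 (valence 4) → 1 H
  atom 7: C, bond orders sum to 3 (valence 4) → 1 H
  atom 8: C, bond orders sum to 4 (valence 4) → 0 H
  atom 9: N, bond orders sum to 1 (valence 3) → 2 H
  atom 10: C, bond orders sum to 4 (valence 4) → 0 H
  atom 11: C, bond orders sum to 3 (valence 4) → 1 H
  atom 12: C, bond orders sum to 4 (valence 4) → 0 H
  atom 13: C, bond orders sum to 4 (valence 4) → 0 H
  atom 14: C, bond orders sum to 2 (valence 4) → 2 H
  atom 15: C, bond orders sum to 1 (valence 4) → 3 H
  atom 16: C, bond orders sum to 4 (valence 4) → 0 H
  atom 17: Cl (halogen, monovalent) → 0 H
  atom 18: C, bond orders sum to 3 (valence 4) → 1 H
  atom 19: C, bond orders sum to 4 (valence 4) → 0 H
  atom 20: N, bond orders sum to 1 (valence 3) → 2 H
  atom 21: C, bond orders sum to 4 (valence 4) → 0 H
  atom 22: Br (halogen, monovalent) → 0 H
Totals → C:16, H:16, Br:1, Cl:1, N:2, O:2.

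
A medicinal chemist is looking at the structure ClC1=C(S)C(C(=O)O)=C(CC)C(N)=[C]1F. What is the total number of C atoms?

9

Count every carbon token in the SMILES (each C, including those in ring-closure positions and inside branches).
Carbon count: 9.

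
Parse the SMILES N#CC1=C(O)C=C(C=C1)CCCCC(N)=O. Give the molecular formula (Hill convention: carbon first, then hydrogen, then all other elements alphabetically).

C12H14N2O2

Walk through each heavy atom and fill implicit hydrogens from standard valence (C 4, N 3, O 2, S 2, halogen 1):
  atom 1: N, bond orders sum to 3 (valence 3) → 0 H
  atom 2: C, bond orders sum to 4 (valence 4) → 0 H
  atom 3: C, bond orders sum to 4 (valence 4) → 0 H
  atom 4: C, bond orders sum to 4 (valence 4) → 0 H
  atom 5: O, bond orders sum to 1 (valence 2) → 1 H
  atom 6: C, bond orders sum to 3 (valence 4) → 1 H
  atom 7: C, bond orders sum to 4 (valence 4) → 0 H
  atom 8: C, bond orders sum to 3 (valence 4) → 1 H
  atom 9: C, bond orders sum to 3 (valence 4) → 1 H
  atom 10: C, bond orders sum to 2 (valence 4) → 2 H
  atom 11: C, bond orders sum to 2 (valence 4) → 2 H
  atom 12: C, bond orders sum to 2 (valence 4) → 2 H
  atom 13: C, bond orders sum to 2 (valence 4) → 2 H
  atom 14: C, bond orders sum to 4 (valence 4) → 0 H
  atom 15: N, bond orders sum to 1 (valence 3) → 2 H
  atom 16: O, bond orders sum to 2 (valence 2) → 0 H
Totals → C:12, H:14, N:2, O:2.
In Hill order: C12H14N2O2.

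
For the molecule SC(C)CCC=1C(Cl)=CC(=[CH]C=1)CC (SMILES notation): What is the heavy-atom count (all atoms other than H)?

14

Every atom symbol written in the SMILES (organic subset) is one heavy atom; implicit H are not written.
Heavy atoms by element → C:12, Cl:1, S:1.
Total: 14.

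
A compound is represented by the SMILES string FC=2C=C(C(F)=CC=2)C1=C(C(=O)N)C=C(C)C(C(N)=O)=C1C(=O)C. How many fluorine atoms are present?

2

Scan the SMILES for F atoms (remember two-letter symbols like Cl and Br are single atoms).
Fluorine count: 2.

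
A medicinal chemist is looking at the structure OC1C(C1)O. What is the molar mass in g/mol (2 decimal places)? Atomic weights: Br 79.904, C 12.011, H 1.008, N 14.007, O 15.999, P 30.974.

First, the molecular formula is C3H6O2 (counting implicit H from valence).
  C: 3 × 12.011 = 36.033
  H: 6 × 1.008 = 6.048
  O: 2 × 15.999 = 31.998
Sum: 3×12.011 + 6×1.008 + 2×15.999 = 74.079 → 74.08 g/mol.

74.08 g/mol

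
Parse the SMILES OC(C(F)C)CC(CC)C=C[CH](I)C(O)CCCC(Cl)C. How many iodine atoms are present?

1

Scan the SMILES for I atoms (remember two-letter symbols like Cl and Br are single atoms).
Iodine count: 1.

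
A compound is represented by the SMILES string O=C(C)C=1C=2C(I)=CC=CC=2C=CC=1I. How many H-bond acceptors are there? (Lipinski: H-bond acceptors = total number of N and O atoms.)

N atoms: 0; O atoms: 1.
Lipinski HBA = 0 + 1 = 1.

1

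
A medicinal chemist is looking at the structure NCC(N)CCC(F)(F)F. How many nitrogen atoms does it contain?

2

Scan the SMILES for N atoms (remember two-letter symbols like Cl and Br are single atoms).
Nitrogen count: 2.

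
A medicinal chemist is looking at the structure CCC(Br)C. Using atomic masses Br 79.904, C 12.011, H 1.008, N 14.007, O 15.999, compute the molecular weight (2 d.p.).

First, the molecular formula is C4H9Br (counting implicit H from valence).
  Br: 1 × 79.904 = 79.904
  C: 4 × 12.011 = 48.044
  H: 9 × 1.008 = 9.072
Sum: 1×79.904 + 4×12.011 + 9×1.008 = 137.020 → 137.02 g/mol.

137.02 g/mol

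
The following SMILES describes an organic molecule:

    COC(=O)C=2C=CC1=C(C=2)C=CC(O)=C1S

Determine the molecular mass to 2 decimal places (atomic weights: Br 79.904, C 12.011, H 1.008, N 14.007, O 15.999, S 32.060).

First, the molecular formula is C12H10O3S (counting implicit H from valence).
  C: 12 × 12.011 = 144.132
  H: 10 × 1.008 = 10.080
  O: 3 × 15.999 = 47.997
  S: 1 × 32.060 = 32.060
Sum: 12×12.011 + 10×1.008 + 3×15.999 + 1×32.060 = 234.269 → 234.27 g/mol.

234.27 g/mol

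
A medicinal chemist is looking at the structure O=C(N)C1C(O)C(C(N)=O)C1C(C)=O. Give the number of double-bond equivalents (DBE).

4

Degree of unsaturation = (number of rings) + (number of π bonds).
Ring closures in the SMILES: 1.
π bonds: 3 double bonds (each 1 DoU) → 3 DoU from unsaturation.
Total DoU = 1 + 3 = 4.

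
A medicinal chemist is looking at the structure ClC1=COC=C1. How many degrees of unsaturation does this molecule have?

Molecular formula: C4H3ClO.
DoU = (2C + 2 + N − H − X) / 2, where X is the halogen count and O/S are ignored.
    = (2·4 + 2 + 0 − 3 − 1) / 2 = 6 / 2 = 3.

3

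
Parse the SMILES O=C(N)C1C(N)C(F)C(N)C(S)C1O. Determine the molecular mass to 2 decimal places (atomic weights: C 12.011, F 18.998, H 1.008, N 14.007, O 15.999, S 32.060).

First, the molecular formula is C7H14FN3O2S (counting implicit H from valence).
  C: 7 × 12.011 = 84.077
  F: 1 × 18.998 = 18.998
  H: 14 × 1.008 = 14.112
  N: 3 × 14.007 = 42.021
  O: 2 × 15.999 = 31.998
  S: 1 × 32.060 = 32.060
Sum: 7×12.011 + 1×18.998 + 14×1.008 + 3×14.007 + 2×15.999 + 1×32.060 = 223.266 → 223.27 g/mol.

223.27 g/mol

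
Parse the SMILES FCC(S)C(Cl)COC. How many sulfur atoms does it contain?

1

Scan the SMILES for S atoms (remember two-letter symbols like Cl and Br are single atoms).
Sulfur count: 1.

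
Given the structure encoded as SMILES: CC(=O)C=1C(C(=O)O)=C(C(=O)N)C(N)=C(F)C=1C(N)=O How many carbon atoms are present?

Count every carbon token in the SMILES (each C, including those in ring-closure positions and inside branches).
Carbon count: 11.

11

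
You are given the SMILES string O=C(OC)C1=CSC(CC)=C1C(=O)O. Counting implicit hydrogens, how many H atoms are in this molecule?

10

Walk through each heavy atom and fill implicit hydrogens from standard valence (C 4, N 3, O 2, S 2, halogen 1):
  atom 1: O, bond orders sum to 2 (valence 2) → 0 H
  atom 2: C, bond orders sum to 4 (valence 4) → 0 H
  atom 3: O, bond orders sum to 2 (valence 2) → 0 H
  atom 4: C, bond orders sum to 1 (valence 4) → 3 H
  atom 5: C, bond orders sum to 4 (valence 4) → 0 H
  atom 6: C, bond orders sum to 3 (valence 4) → 1 H
  atom 7: S, bond orders sum to 2 (valence 2) → 0 H
  atom 8: C, bond orders sum to 4 (valence 4) → 0 H
  atom 9: C, bond orders sum to 2 (valence 4) → 2 H
  atom 10: C, bond orders sum to 1 (valence 4) → 3 H
  atom 11: C, bond orders sum to 4 (valence 4) → 0 H
  atom 12: C, bond orders sum to 4 (valence 4) → 0 H
  atom 13: O, bond orders sum to 2 (valence 2) → 0 H
  atom 14: O, bond orders sum to 1 (valence 2) → 1 H
Total hydrogens: 10.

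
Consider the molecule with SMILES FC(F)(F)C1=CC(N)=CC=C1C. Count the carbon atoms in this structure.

8

Count every carbon token in the SMILES (each C, including those in ring-closure positions and inside branches).
Carbon count: 8.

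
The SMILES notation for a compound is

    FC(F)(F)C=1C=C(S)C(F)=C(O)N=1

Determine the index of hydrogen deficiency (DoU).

4

Molecular formula: C6H3F4NOS.
DoU = (2C + 2 + N − H − X) / 2, where X is the halogen count and O/S are ignored.
    = (2·6 + 2 + 1 − 3 − 4) / 2 = 8 / 2 = 4.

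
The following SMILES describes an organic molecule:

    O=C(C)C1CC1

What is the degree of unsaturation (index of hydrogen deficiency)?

2

Molecular formula: C5H8O.
DoU = (2C + 2 + N − H − X) / 2, where X is the halogen count and O/S are ignored.
    = (2·5 + 2 + 0 − 8 − 0) / 2 = 4 / 2 = 2.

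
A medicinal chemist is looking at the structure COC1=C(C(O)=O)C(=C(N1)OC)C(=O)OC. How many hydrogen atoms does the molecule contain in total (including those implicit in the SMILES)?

Walk through each heavy atom and fill implicit hydrogens from standard valence (C 4, N 3, O 2, S 2, halogen 1):
  atom 1: C, bond orders sum to 1 (valence 4) → 3 H
  atom 2: O, bond orders sum to 2 (valence 2) → 0 H
  atom 3: C, bond orders sum to 4 (valence 4) → 0 H
  atom 4: C, bond orders sum to 4 (valence 4) → 0 H
  atom 5: C, bond orders sum to 4 (valence 4) → 0 H
  atom 6: O, bond orders sum to 1 (valence 2) → 1 H
  atom 7: O, bond orders sum to 2 (valence 2) → 0 H
  atom 8: C, bond orders sum to 4 (valence 4) → 0 H
  atom 9: C, bond orders sum to 4 (valence 4) → 0 H
  atom 10: N, bond orders sum to 2 (valence 3) → 1 H
  atom 11: O, bond orders sum to 2 (valence 2) → 0 H
  atom 12: C, bond orders sum to 1 (valence 4) → 3 H
  atom 13: C, bond orders sum to 4 (valence 4) → 0 H
  atom 14: O, bond orders sum to 2 (valence 2) → 0 H
  atom 15: O, bond orders sum to 2 (valence 2) → 0 H
  atom 16: C, bond orders sum to 1 (valence 4) → 3 H
Total hydrogens: 11.

11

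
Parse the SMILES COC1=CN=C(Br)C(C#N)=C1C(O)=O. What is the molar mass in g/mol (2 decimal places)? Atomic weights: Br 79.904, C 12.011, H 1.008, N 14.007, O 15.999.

257.04 g/mol

First, the molecular formula is C8H5BrN2O3 (counting implicit H from valence).
  Br: 1 × 79.904 = 79.904
  C: 8 × 12.011 = 96.088
  H: 5 × 1.008 = 5.040
  N: 2 × 14.007 = 28.014
  O: 3 × 15.999 = 47.997
Sum: 1×79.904 + 8×12.011 + 5×1.008 + 2×14.007 + 3×15.999 = 257.043 → 257.04 g/mol.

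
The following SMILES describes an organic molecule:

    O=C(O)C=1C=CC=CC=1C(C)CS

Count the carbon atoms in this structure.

Count every carbon token in the SMILES (each C, including those in ring-closure positions and inside branches).
Carbon count: 10.

10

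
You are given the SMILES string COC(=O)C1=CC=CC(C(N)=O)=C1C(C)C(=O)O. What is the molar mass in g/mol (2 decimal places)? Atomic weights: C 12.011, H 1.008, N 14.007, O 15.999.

251.24 g/mol

First, the molecular formula is C12H13NO5 (counting implicit H from valence).
  C: 12 × 12.011 = 144.132
  H: 13 × 1.008 = 13.104
  N: 1 × 14.007 = 14.007
  O: 5 × 15.999 = 79.995
Sum: 12×12.011 + 13×1.008 + 1×14.007 + 5×15.999 = 251.238 → 251.24 g/mol.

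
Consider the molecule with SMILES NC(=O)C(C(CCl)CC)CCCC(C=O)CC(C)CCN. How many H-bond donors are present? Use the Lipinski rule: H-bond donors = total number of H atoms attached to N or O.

Donors: find every N or O and count the H atoms it carries.
  atom 1 (N): bond orders sum to 1 → 2 H
  atom 3 (O): bond orders sum to 2 → 0 H
  atom 15 (O): bond orders sum to 2 → 0 H
  atom 21 (N): bond orders sum to 1 → 2 H
Lipinski HBD = 4.

4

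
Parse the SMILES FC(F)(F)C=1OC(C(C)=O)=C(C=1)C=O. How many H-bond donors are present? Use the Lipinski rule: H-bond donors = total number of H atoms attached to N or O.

Donors: find every N or O and count the H atoms it carries.
  atom 6 (O): bond orders sum to 2 → 0 H
  atom 10 (O): bond orders sum to 2 → 0 H
  atom 14 (O): bond orders sum to 2 → 0 H
Lipinski HBD = 0.

0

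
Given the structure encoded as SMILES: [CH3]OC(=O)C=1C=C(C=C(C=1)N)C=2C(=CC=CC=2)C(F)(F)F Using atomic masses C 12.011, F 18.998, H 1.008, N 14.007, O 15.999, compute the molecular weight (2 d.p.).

295.26 g/mol

First, the molecular formula is C15H12F3NO2 (counting implicit H from valence).
  C: 15 × 12.011 = 180.165
  F: 3 × 18.998 = 56.994
  H: 12 × 1.008 = 12.096
  N: 1 × 14.007 = 14.007
  O: 2 × 15.999 = 31.998
Sum: 15×12.011 + 3×18.998 + 12×1.008 + 1×14.007 + 2×15.999 = 295.260 → 295.26 g/mol.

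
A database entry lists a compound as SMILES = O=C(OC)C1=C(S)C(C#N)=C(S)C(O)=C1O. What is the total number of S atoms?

Scan the SMILES for S atoms (remember two-letter symbols like Cl and Br are single atoms).
Sulfur count: 2.

2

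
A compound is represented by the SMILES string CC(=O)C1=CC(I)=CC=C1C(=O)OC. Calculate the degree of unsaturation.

6

Degree of unsaturation = (number of rings) + (number of π bonds).
Ring closures in the SMILES: 1.
π bonds: 5 double bonds (each 1 DoU) → 5 DoU from unsaturation.
Total DoU = 1 + 5 = 6.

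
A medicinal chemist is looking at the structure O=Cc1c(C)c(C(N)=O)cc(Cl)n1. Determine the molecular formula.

Walk through each heavy atom and fill implicit hydrogens from standard valence (C 4, N 3, O 2, S 2, halogen 1); for lowercase aromatic atoms, an aromatic c carries 1 H when it has two neighbours and 0 H with three, and aromatic n carries 0 H:
  atom 1: O, bond orders sum to 2 (valence 2) → 0 H
  atom 2: C, bond orders sum to 3 (valence 4) → 1 H
  atom 3: aromatic c, 3 neighbours → 0 H
  atom 4: aromatic c, 3 neighbours → 0 H
  atom 5: C, bond orders sum to 1 (valence 4) → 3 H
  atom 6: aromatic c, 3 neighbours → 0 H
  atom 7: C, bond orders sum to 4 (valence 4) → 0 H
  atom 8: N, bond orders sum to 1 (valence 3) → 2 H
  atom 9: O, bond orders sum to 2 (valence 2) → 0 H
  atom 10: aromatic c, 2 neighbours → 1 H
  atom 11: aromatic c, 3 neighbours → 0 H
  atom 12: Cl (halogen, monovalent) → 0 H
  atom 13: aromatic n, 2 neighbours → 0 H
Totals → C:8, H:7, Cl:1, N:2, O:2.
In Hill order: C8H7ClN2O2.

C8H7ClN2O2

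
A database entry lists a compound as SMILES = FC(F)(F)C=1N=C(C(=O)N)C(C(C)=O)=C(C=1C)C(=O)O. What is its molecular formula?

C11H9F3N2O4

Walk through each heavy atom and fill implicit hydrogens from standard valence (C 4, N 3, O 2, S 2, halogen 1):
  atom 1: F (halogen, monovalent) → 0 H
  atom 2: C, bond orders sum to 4 (valence 4) → 0 H
  atom 3: F (halogen, monovalent) → 0 H
  atom 4: F (halogen, monovalent) → 0 H
  atom 5: C, bond orders sum to 4 (valence 4) → 0 H
  atom 6: N, bond orders sum to 3 (valence 3) → 0 H
  atom 7: C, bond orders sum to 4 (valence 4) → 0 H
  atom 8: C, bond orders sum to 4 (valence 4) → 0 H
  atom 9: O, bond orders sum to 2 (valence 2) → 0 H
  atom 10: N, bond orders sum to 1 (valence 3) → 2 H
  atom 11: C, bond orders sum to 4 (valence 4) → 0 H
  atom 12: C, bond orders sum to 4 (valence 4) → 0 H
  atom 13: C, bond orders sum to 1 (valence 4) → 3 H
  atom 14: O, bond orders sum to 2 (valence 2) → 0 H
  atom 15: C, bond orders sum to 4 (valence 4) → 0 H
  atom 16: C, bond orders sum to 4 (valence 4) → 0 H
  atom 17: C, bond orders sum to 1 (valence 4) → 3 H
  atom 18: C, bond orders sum to 4 (valence 4) → 0 H
  atom 19: O, bond orders sum to 2 (valence 2) → 0 H
  atom 20: O, bond orders sum to 1 (valence 2) → 1 H
Totals → C:11, H:9, F:3, N:2, O:4.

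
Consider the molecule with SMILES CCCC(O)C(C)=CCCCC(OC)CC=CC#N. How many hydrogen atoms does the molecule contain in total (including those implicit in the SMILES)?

27

Walk through each heavy atom and fill implicit hydrogens from standard valence (C 4, N 3, O 2, S 2, halogen 1):
  atom 1: C, bond orders sum to 1 (valence 4) → 3 H
  atom 2: C, bond orders sum to 2 (valence 4) → 2 H
  atom 3: C, bond orders sum to 2 (valence 4) → 2 H
  atom 4: C, bond orders sum to 3 (valence 4) → 1 H
  atom 5: O, bond orders sum to 1 (valence 2) → 1 H
  atom 6: C, bond orders sum to 4 (valence 4) → 0 H
  atom 7: C, bond orders sum to 1 (valence 4) → 3 H
  atom 8: C, bond orders sum to 3 (valence 4) → 1 H
  atom 9: C, bond orders sum to 2 (valence 4) → 2 H
  atom 10: C, bond orders sum to 2 (valence 4) → 2 H
  atom 11: C, bond orders sum to 2 (valence 4) → 2 H
  atom 12: C, bond orders sum to 3 (valence 4) → 1 H
  atom 13: O, bond orders sum to 2 (valence 2) → 0 H
  atom 14: C, bond orders sum to 1 (valence 4) → 3 H
  atom 15: C, bond orders sum to 2 (valence 4) → 2 H
  atom 16: C, bond orders sum to 3 (valence 4) → 1 H
  atom 17: C, bond orders sum to 3 (valence 4) → 1 H
  atom 18: C, bond orders sum to 4 (valence 4) → 0 H
  atom 19: N, bond orders sum to 3 (valence 3) → 0 H
Total hydrogens: 27.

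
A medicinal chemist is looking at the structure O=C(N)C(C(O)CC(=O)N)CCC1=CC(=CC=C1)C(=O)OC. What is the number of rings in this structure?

In SMILES, each pair of matching ring-closure digits denotes one ring-closing bond; the number of such bonds equals the number of independent rings.
Ring-closure bonds here: 1.

1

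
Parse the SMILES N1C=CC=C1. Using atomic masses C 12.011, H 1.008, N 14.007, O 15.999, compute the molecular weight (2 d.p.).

First, the molecular formula is C4H5N (counting implicit H from valence).
  C: 4 × 12.011 = 48.044
  H: 5 × 1.008 = 5.040
  N: 1 × 14.007 = 14.007
Sum: 4×12.011 + 5×1.008 + 1×14.007 = 67.091 → 67.09 g/mol.

67.09 g/mol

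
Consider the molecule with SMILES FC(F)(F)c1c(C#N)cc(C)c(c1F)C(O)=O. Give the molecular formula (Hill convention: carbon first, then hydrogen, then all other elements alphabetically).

Walk through each heavy atom and fill implicit hydrogens from standard valence (C 4, N 3, O 2, S 2, halogen 1); for lowercase aromatic atoms, an aromatic c carries 1 H when it has two neighbours and 0 H with three, and aromatic n carries 0 H:
  atom 1: F (halogen, monovalent) → 0 H
  atom 2: C, bond orders sum to 4 (valence 4) → 0 H
  atom 3: F (halogen, monovalent) → 0 H
  atom 4: F (halogen, monovalent) → 0 H
  atom 5: aromatic c, 3 neighbours → 0 H
  atom 6: aromatic c, 3 neighbours → 0 H
  atom 7: C, bond orders sum to 4 (valence 4) → 0 H
  atom 8: N, bond orders sum to 3 (valence 3) → 0 H
  atom 9: aromatic c, 2 neighbours → 1 H
  atom 10: aromatic c, 3 neighbours → 0 H
  atom 11: C, bond orders sum to 1 (valence 4) → 3 H
  atom 12: aromatic c, 3 neighbours → 0 H
  atom 13: aromatic c, 3 neighbours → 0 H
  atom 14: F (halogen, monovalent) → 0 H
  atom 15: C, bond orders sum to 4 (valence 4) → 0 H
  atom 16: O, bond orders sum to 1 (valence 2) → 1 H
  atom 17: O, bond orders sum to 2 (valence 2) → 0 H
Totals → C:10, H:5, F:4, N:1, O:2.
In Hill order: C10H5F4NO2.

C10H5F4NO2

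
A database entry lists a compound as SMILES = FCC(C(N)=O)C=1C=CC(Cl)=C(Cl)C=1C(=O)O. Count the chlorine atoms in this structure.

Scan the SMILES for Cl atoms (remember two-letter symbols like Cl and Br are single atoms).
Chlorine count: 2.

2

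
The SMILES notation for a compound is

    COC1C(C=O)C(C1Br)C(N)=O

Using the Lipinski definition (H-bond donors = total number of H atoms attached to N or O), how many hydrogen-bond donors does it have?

Donors: find every N or O and count the H atoms it carries.
  atom 2 (O): bond orders sum to 2 → 0 H
  atom 6 (O): bond orders sum to 2 → 0 H
  atom 11 (N): bond orders sum to 1 → 2 H
  atom 12 (O): bond orders sum to 2 → 0 H
Lipinski HBD = 2.

2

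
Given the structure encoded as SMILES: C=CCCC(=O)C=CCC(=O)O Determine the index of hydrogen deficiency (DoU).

Degree of unsaturation = (number of rings) + (number of π bonds).
Ring closures in the SMILES: 0.
π bonds: 4 double bonds (each 1 DoU) → 4 DoU from unsaturation.
Total DoU = 0 + 4 = 4.

4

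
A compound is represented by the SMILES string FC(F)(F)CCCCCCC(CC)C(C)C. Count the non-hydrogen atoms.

16

Every atom symbol written in the SMILES (organic subset) is one heavy atom; implicit H are not written.
Heavy atoms by element → C:13, F:3.
Total: 16.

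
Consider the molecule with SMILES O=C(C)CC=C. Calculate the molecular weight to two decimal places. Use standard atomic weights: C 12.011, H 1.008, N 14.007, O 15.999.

First, the molecular formula is C5H8O (counting implicit H from valence).
  C: 5 × 12.011 = 60.055
  H: 8 × 1.008 = 8.064
  O: 1 × 15.999 = 15.999
Sum: 5×12.011 + 8×1.008 + 1×15.999 = 84.118 → 84.12 g/mol.

84.12 g/mol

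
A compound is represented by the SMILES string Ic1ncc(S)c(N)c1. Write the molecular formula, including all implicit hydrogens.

Walk through each heavy atom and fill implicit hydrogens from standard valence (C 4, N 3, O 2, S 2, halogen 1); for lowercase aromatic atoms, an aromatic c carries 1 H when it has two neighbours and 0 H with three, and aromatic n carries 0 H:
  atom 1: I (halogen, monovalent) → 0 H
  atom 2: aromatic c, 3 neighbours → 0 H
  atom 3: aromatic n, 2 neighbours → 0 H
  atom 4: aromatic c, 2 neighbours → 1 H
  atom 5: aromatic c, 3 neighbours → 0 H
  atom 6: S, bond orders sum to 1 (valence 2) → 1 H
  atom 7: aromatic c, 3 neighbours → 0 H
  atom 8: N, bond orders sum to 1 (valence 3) → 2 H
  atom 9: aromatic c, 2 neighbours → 1 H
Totals → C:5, H:5, I:1, N:2, S:1.

C5H5IN2S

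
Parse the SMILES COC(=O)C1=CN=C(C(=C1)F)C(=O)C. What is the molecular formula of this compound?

C9H8FNO3

Walk through each heavy atom and fill implicit hydrogens from standard valence (C 4, N 3, O 2, S 2, halogen 1):
  atom 1: C, bond orders sum to 1 (valence 4) → 3 H
  atom 2: O, bond orders sum to 2 (valence 2) → 0 H
  atom 3: C, bond orders sum to 4 (valence 4) → 0 H
  atom 4: O, bond orders sum to 2 (valence 2) → 0 H
  atom 5: C, bond orders sum to 4 (valence 4) → 0 H
  atom 6: C, bond orders sum to 3 (valence 4) → 1 H
  atom 7: N, bond orders sum to 3 (valence 3) → 0 H
  atom 8: C, bond orders sum to 4 (valence 4) → 0 H
  atom 9: C, bond orders sum to 4 (valence 4) → 0 H
  atom 10: C, bond orders sum to 3 (valence 4) → 1 H
  atom 11: F (halogen, monovalent) → 0 H
  atom 12: C, bond orders sum to 4 (valence 4) → 0 H
  atom 13: O, bond orders sum to 2 (valence 2) → 0 H
  atom 14: C, bond orders sum to 1 (valence 4) → 3 H
Totals → C:9, H:8, F:1, N:1, O:3.
In Hill order: C9H8FNO3.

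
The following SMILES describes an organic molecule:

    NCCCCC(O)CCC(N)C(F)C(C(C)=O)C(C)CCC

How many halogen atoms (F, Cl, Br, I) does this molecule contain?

Halogen atoms appear at heavy-atom position 13 (1×F).
Other groups present: 1 hydroxyl, 1 ketone, 2 primary amine.
Halogen count: 1.

1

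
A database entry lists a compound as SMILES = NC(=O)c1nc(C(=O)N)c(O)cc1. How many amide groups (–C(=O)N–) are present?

2

The amide motif appears at heavy-atom positions 2, 7 in the SMILES.
Other groups present: 1 hydroxyl.
Amide count: 2.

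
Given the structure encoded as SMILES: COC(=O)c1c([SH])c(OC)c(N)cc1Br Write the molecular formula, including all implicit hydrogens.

Walk through each heavy atom and fill implicit hydrogens from standard valence (C 4, N 3, O 2, S 2, halogen 1); for lowercase aromatic atoms, an aromatic c carries 1 H when it has two neighbours and 0 H with three, and aromatic n carries 0 H:
  atom 1: C, bond orders sum to 1 (valence 4) → 3 H
  atom 2: O, bond orders sum to 2 (valence 2) → 0 H
  atom 3: C, bond orders sum to 4 (valence 4) → 0 H
  atom 4: O, bond orders sum to 2 (valence 2) → 0 H
  atom 5: aromatic c, 3 neighbours → 0 H
  atom 6: aromatic c, 3 neighbours → 0 H
  atom 7: S with explicit H count 1
  atom 8: aromatic c, 3 neighbours → 0 H
  atom 9: O, bond orders sum to 2 (valence 2) → 0 H
  atom 10: C, bond orders sum to 1 (valence 4) → 3 H
  atom 11: aromatic c, 3 neighbours → 0 H
  atom 12: N, bond orders sum to 1 (valence 3) → 2 H
  atom 13: aromatic c, 2 neighbours → 1 H
  atom 14: aromatic c, 3 neighbours → 0 H
  atom 15: Br (halogen, monovalent) → 0 H
Totals → C:9, H:10, Br:1, N:1, O:3, S:1.

C9H10BrNO3S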